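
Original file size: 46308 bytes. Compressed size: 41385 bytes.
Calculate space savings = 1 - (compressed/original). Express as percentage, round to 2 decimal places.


ratio = compressed/original = 41385/46308 = 0.89369
savings = 1 - ratio = 1 - 0.89369 = 0.10631
as a percentage: 0.10631 * 100 = 10.63%

Space savings = 1 - 41385/46308 = 10.63%


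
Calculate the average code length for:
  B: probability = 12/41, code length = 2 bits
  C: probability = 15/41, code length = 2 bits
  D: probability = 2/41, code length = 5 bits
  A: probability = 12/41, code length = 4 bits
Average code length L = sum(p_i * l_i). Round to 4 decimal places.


Weighted contributions p_i * l_i:
  B: (12/41) * 2 = 24/41
  C: (15/41) * 2 = 30/41
  D: (2/41) * 5 = 10/41
  A: (12/41) * 4 = 48/41
Sum = (24 + 30 + 10 + 48)/41 = 112/41

L = 112/41 = 2.7317 bits/symbol


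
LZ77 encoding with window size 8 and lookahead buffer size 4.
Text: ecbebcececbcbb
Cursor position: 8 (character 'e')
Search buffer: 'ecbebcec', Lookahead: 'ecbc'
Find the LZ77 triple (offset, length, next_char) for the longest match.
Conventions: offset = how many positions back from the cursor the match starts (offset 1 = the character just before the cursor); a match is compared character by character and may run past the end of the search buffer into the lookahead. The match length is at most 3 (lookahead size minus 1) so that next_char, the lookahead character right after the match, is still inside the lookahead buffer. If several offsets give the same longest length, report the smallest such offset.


Try each offset into the search buffer:
  offset=1 (pos 7, char 'c'): match length 0
  offset=2 (pos 6, char 'e'): match length 2
  offset=3 (pos 5, char 'c'): match length 0
  offset=4 (pos 4, char 'b'): match length 0
  offset=5 (pos 3, char 'e'): match length 1
  offset=6 (pos 2, char 'b'): match length 0
  offset=7 (pos 1, char 'c'): match length 0
  offset=8 (pos 0, char 'e'): match length 3
Longest match has length 3 at offset 8.
next_char = character at position 8 + 3 = 11 -> 'c'

Best match: offset=8, length=3 (matching 'ecb' starting at position 0)
LZ77 triple: (8, 3, 'c')


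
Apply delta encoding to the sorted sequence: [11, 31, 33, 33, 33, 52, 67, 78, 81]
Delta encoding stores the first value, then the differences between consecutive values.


First value: 11
Deltas:
  31 - 11 = 20
  33 - 31 = 2
  33 - 33 = 0
  33 - 33 = 0
  52 - 33 = 19
  67 - 52 = 15
  78 - 67 = 11
  81 - 78 = 3


Delta encoded: [11, 20, 2, 0, 0, 19, 15, 11, 3]


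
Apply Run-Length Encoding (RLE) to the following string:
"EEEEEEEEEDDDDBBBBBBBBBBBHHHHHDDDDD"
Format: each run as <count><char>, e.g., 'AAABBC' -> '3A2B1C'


Scanning runs left to right:
  i=0: run of 'E' x 9 -> '9E'
  i=9: run of 'D' x 4 -> '4D'
  i=13: run of 'B' x 11 -> '11B'
  i=24: run of 'H' x 5 -> '5H'
  i=29: run of 'D' x 5 -> '5D'

RLE = 9E4D11B5H5D


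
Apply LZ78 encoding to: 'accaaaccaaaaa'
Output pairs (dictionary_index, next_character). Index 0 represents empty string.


LZ78 encoding steps:
Dictionary: {0: ''}
Step 1: w='' (idx 0), next='a' -> output (0, 'a'), add 'a' as idx 1
Step 2: w='' (idx 0), next='c' -> output (0, 'c'), add 'c' as idx 2
Step 3: w='c' (idx 2), next='a' -> output (2, 'a'), add 'ca' as idx 3
Step 4: w='a' (idx 1), next='a' -> output (1, 'a'), add 'aa' as idx 4
Step 5: w='c' (idx 2), next='c' -> output (2, 'c'), add 'cc' as idx 5
Step 6: w='aa' (idx 4), next='a' -> output (4, 'a'), add 'aaa' as idx 6
Step 7: w='aa' (idx 4), end of input -> output (4, '')


Encoded: [(0, 'a'), (0, 'c'), (2, 'a'), (1, 'a'), (2, 'c'), (4, 'a'), (4, '')]


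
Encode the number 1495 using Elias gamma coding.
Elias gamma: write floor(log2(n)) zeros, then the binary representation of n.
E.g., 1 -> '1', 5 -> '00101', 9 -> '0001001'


num_bits = floor(log2(1495)) + 1 = 11
leading_zeros = num_bits - 1 = 10
binary(1495) = 10111010111

Elias gamma(1495) = '0000000000' + '10111010111' = 000000000010111010111 (21 bits)


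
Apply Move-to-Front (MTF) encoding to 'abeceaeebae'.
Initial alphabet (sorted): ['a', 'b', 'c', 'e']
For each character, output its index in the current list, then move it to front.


MTF encoding:
'a': index 0 in ['a', 'b', 'c', 'e'] -> ['a', 'b', 'c', 'e']
'b': index 1 in ['a', 'b', 'c', 'e'] -> ['b', 'a', 'c', 'e']
'e': index 3 in ['b', 'a', 'c', 'e'] -> ['e', 'b', 'a', 'c']
'c': index 3 in ['e', 'b', 'a', 'c'] -> ['c', 'e', 'b', 'a']
'e': index 1 in ['c', 'e', 'b', 'a'] -> ['e', 'c', 'b', 'a']
'a': index 3 in ['e', 'c', 'b', 'a'] -> ['a', 'e', 'c', 'b']
'e': index 1 in ['a', 'e', 'c', 'b'] -> ['e', 'a', 'c', 'b']
'e': index 0 in ['e', 'a', 'c', 'b'] -> ['e', 'a', 'c', 'b']
'b': index 3 in ['e', 'a', 'c', 'b'] -> ['b', 'e', 'a', 'c']
'a': index 2 in ['b', 'e', 'a', 'c'] -> ['a', 'b', 'e', 'c']
'e': index 2 in ['a', 'b', 'e', 'c'] -> ['e', 'a', 'b', 'c']


Output: [0, 1, 3, 3, 1, 3, 1, 0, 3, 2, 2]


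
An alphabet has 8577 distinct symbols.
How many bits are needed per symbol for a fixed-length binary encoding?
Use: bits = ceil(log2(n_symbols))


log2(8577) = 13.0663
Bracket: 2^13 = 8192 < 8577 <= 2^14 = 16384
So ceil(log2(8577)) = 14

bits = ceil(log2(8577)) = ceil(13.0663) = 14 bits


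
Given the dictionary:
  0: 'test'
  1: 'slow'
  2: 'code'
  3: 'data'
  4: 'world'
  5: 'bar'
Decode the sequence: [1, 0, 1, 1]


Look up each index in the dictionary:
  1 -> 'slow'
  0 -> 'test'
  1 -> 'slow'
  1 -> 'slow'

Decoded: "slow test slow slow"


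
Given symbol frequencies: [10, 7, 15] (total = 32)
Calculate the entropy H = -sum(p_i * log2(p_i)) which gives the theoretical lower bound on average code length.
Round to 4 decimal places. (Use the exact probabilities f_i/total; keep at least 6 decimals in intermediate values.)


Per-symbol terms -p_i * log2(p_i) with p_i = f_i/32:
  p = 10/32 = 0.312500: log2(p) = -1.678072, -p*log2(p) = 0.524397
  p = 7/32 = 0.218750: log2(p) = -2.192645, -p*log2(p) = 0.479641
  p = 15/32 = 0.468750: log2(p) = -1.093109, -p*log2(p) = 0.512395
H = 0.524397 + 0.479641 + 0.512395 = 1.516433

H = 1.5164 bits/symbol


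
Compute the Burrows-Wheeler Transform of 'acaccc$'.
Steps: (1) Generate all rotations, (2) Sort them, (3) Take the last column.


Rotations (sorted):
  0: $acaccc -> last char: c
  1: acaccc$ -> last char: $
  2: accc$ac -> last char: c
  3: c$acacc -> last char: c
  4: caccc$a -> last char: a
  5: cc$acac -> last char: c
  6: ccc$aca -> last char: a


BWT = c$ccaca


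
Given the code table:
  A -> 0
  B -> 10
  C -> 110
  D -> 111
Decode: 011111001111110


Decoding:
0 -> A
111 -> D
110 -> C
0 -> A
111 -> D
111 -> D
0 -> A


Result: ADCADDA


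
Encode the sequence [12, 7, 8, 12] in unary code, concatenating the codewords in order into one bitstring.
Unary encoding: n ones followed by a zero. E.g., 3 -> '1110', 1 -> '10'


Encode each number as n ones followed by a terminating 0:
  12 -> 1111111111110 (13 bits)
  7 -> 11111110 (8 bits)
  8 -> 111111110 (9 bits)
  12 -> 1111111111110 (13 bits)
Total length = 13 + 8 + 9 + 13 = 43 bits.

Unary([12, 7, 8, 12]) = 1111111111110111111101111111101111111111110 (43 bits)


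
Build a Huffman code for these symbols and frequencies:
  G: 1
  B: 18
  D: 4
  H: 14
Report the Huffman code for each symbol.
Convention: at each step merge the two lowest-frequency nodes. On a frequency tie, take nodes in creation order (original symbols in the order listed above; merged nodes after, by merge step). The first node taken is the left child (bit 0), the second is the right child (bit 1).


Huffman tree construction:
Step 1: Merge G(1) + D(4) = 5
Step 2: Merge (G+D)(5) + H(14) = 19
Step 3: Merge B(18) + ((G+D)+H)(19) = 37
Read each symbol's code off the tree from the root (left child = 0, right child = 1).

Codes:
  G: 100 (length 3)
  B: 0 (length 1)
  D: 101 (length 3)
  H: 11 (length 2)
Average code length: 61/37 = 1.6486 bits/symbol


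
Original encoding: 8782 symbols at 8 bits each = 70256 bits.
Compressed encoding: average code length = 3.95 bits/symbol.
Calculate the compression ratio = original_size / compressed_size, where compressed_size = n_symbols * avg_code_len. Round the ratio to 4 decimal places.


original_size = n_symbols * orig_bits = 8782 * 8 = 70256 bits
compressed_size = n_symbols * avg_code_len = 8782 * 3.95 = 34688.9 bits
ratio = original_size / compressed_size = 70256 / 34688.9 = 2.0253

Compression ratio = 2.0253


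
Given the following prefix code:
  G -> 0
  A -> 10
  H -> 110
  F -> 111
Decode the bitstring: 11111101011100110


Decoding step by step:
Bits 111 -> F
Bits 111 -> F
Bits 0 -> G
Bits 10 -> A
Bits 111 -> F
Bits 0 -> G
Bits 0 -> G
Bits 110 -> H


Decoded message: FFGAFGGH


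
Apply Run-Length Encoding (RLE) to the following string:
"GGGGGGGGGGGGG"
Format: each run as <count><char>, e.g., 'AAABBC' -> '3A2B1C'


Scanning runs left to right:
  i=0: run of 'G' x 13 -> '13G'

RLE = 13G


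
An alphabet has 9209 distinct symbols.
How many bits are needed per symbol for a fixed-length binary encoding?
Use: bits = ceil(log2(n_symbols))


log2(9209) = 13.1688
Bracket: 2^13 = 8192 < 9209 <= 2^14 = 16384
So ceil(log2(9209)) = 14

bits = ceil(log2(9209)) = ceil(13.1688) = 14 bits


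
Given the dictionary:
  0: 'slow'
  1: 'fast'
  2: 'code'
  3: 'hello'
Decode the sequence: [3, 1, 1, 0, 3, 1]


Look up each index in the dictionary:
  3 -> 'hello'
  1 -> 'fast'
  1 -> 'fast'
  0 -> 'slow'
  3 -> 'hello'
  1 -> 'fast'

Decoded: "hello fast fast slow hello fast"


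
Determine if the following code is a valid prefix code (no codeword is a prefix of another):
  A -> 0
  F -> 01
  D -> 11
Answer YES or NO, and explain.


Checking each pair (does one codeword prefix another?):
  A='0' vs F='01': prefix -- VIOLATION

NO -- this is NOT a valid prefix code. A (0) is a prefix of F (01).


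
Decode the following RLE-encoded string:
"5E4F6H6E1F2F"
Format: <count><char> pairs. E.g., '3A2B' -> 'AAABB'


Expanding each <count><char> pair:
  5E -> 'EEEEE'
  4F -> 'FFFF'
  6H -> 'HHHHHH'
  6E -> 'EEEEEE'
  1F -> 'F'
  2F -> 'FF'

Decoded = EEEEEFFFFHHHHHHEEEEEEFFF


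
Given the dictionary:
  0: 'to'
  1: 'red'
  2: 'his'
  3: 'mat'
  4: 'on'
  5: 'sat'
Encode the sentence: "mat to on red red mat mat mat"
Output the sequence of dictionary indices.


Look up each word in the dictionary:
  'mat' -> 3
  'to' -> 0
  'on' -> 4
  'red' -> 1
  'red' -> 1
  'mat' -> 3
  'mat' -> 3
  'mat' -> 3

Encoded: [3, 0, 4, 1, 1, 3, 3, 3]


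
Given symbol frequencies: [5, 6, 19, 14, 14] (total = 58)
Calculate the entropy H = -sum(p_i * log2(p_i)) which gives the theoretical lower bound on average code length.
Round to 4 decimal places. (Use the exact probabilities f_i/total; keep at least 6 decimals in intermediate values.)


Per-symbol terms -p_i * log2(p_i) with p_i = f_i/58:
  p = 5/58 = 0.086207: log2(p) = -3.536053, -p*log2(p) = 0.304832
  p = 6/58 = 0.103448: log2(p) = -3.273018, -p*log2(p) = 0.338588
  p = 19/58 = 0.327586: log2(p) = -1.610053, -p*log2(p) = 0.527431
  p = 14/58 = 0.241379: log2(p) = -2.050626, -p*log2(p) = 0.494979
  p = 14/58 = 0.241379: log2(p) = -2.050626, -p*log2(p) = 0.494979
H = 0.304832 + 0.338588 + 0.527431 + 0.494979 + 0.494979 = 2.160809

H = 2.1608 bits/symbol


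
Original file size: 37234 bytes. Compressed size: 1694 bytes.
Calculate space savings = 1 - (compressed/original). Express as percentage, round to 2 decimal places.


ratio = compressed/original = 1694/37234 = 0.045496
savings = 1 - ratio = 1 - 0.045496 = 0.954504
as a percentage: 0.954504 * 100 = 95.45%

Space savings = 1 - 1694/37234 = 95.45%


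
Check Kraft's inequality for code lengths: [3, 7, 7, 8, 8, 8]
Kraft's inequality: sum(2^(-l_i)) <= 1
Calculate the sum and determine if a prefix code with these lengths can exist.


Sum = 2^(-3) + 2^(-7) + 2^(-7) + 2^(-8) + 2^(-8) + 2^(-8)
    = 0.125 + 0.0078125 + 0.0078125 + 0.00390625 + 0.00390625 + 0.00390625
    = 39/256 = 0.15234375
Since 0.15234375 <= 1, Kraft's inequality IS satisfied.
A prefix code with these lengths CAN exist.

Kraft sum = 0.15234375. Satisfied.


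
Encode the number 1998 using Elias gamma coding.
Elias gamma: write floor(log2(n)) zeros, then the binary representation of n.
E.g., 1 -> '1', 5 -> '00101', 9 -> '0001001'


num_bits = floor(log2(1998)) + 1 = 11
leading_zeros = num_bits - 1 = 10
binary(1998) = 11111001110

Elias gamma(1998) = '0000000000' + '11111001110' = 000000000011111001110 (21 bits)


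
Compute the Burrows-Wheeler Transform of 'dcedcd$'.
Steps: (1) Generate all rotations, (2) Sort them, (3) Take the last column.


Rotations (sorted):
  0: $dcedcd -> last char: d
  1: cd$dced -> last char: d
  2: cedcd$d -> last char: d
  3: d$dcedc -> last char: c
  4: dcd$dce -> last char: e
  5: dcedcd$ -> last char: $
  6: edcd$dc -> last char: c


BWT = dddce$c


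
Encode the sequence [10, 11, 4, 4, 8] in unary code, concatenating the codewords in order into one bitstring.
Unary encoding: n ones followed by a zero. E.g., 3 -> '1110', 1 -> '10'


Encode each number as n ones followed by a terminating 0:
  10 -> 11111111110 (11 bits)
  11 -> 111111111110 (12 bits)
  4 -> 11110 (5 bits)
  4 -> 11110 (5 bits)
  8 -> 111111110 (9 bits)
Total length = 11 + 12 + 5 + 5 + 9 = 42 bits.

Unary([10, 11, 4, 4, 8]) = 111111111101111111111101111011110111111110 (42 bits)


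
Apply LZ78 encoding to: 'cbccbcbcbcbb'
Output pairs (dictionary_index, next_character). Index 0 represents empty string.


LZ78 encoding steps:
Dictionary: {0: ''}
Step 1: w='' (idx 0), next='c' -> output (0, 'c'), add 'c' as idx 1
Step 2: w='' (idx 0), next='b' -> output (0, 'b'), add 'b' as idx 2
Step 3: w='c' (idx 1), next='c' -> output (1, 'c'), add 'cc' as idx 3
Step 4: w='b' (idx 2), next='c' -> output (2, 'c'), add 'bc' as idx 4
Step 5: w='bc' (idx 4), next='b' -> output (4, 'b'), add 'bcb' as idx 5
Step 6: w='c' (idx 1), next='b' -> output (1, 'b'), add 'cb' as idx 6
Step 7: w='b' (idx 2), end of input -> output (2, '')


Encoded: [(0, 'c'), (0, 'b'), (1, 'c'), (2, 'c'), (4, 'b'), (1, 'b'), (2, '')]


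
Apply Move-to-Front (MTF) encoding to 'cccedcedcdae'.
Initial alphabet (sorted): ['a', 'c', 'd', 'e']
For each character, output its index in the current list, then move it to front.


MTF encoding:
'c': index 1 in ['a', 'c', 'd', 'e'] -> ['c', 'a', 'd', 'e']
'c': index 0 in ['c', 'a', 'd', 'e'] -> ['c', 'a', 'd', 'e']
'c': index 0 in ['c', 'a', 'd', 'e'] -> ['c', 'a', 'd', 'e']
'e': index 3 in ['c', 'a', 'd', 'e'] -> ['e', 'c', 'a', 'd']
'd': index 3 in ['e', 'c', 'a', 'd'] -> ['d', 'e', 'c', 'a']
'c': index 2 in ['d', 'e', 'c', 'a'] -> ['c', 'd', 'e', 'a']
'e': index 2 in ['c', 'd', 'e', 'a'] -> ['e', 'c', 'd', 'a']
'd': index 2 in ['e', 'c', 'd', 'a'] -> ['d', 'e', 'c', 'a']
'c': index 2 in ['d', 'e', 'c', 'a'] -> ['c', 'd', 'e', 'a']
'd': index 1 in ['c', 'd', 'e', 'a'] -> ['d', 'c', 'e', 'a']
'a': index 3 in ['d', 'c', 'e', 'a'] -> ['a', 'd', 'c', 'e']
'e': index 3 in ['a', 'd', 'c', 'e'] -> ['e', 'a', 'd', 'c']


Output: [1, 0, 0, 3, 3, 2, 2, 2, 2, 1, 3, 3]


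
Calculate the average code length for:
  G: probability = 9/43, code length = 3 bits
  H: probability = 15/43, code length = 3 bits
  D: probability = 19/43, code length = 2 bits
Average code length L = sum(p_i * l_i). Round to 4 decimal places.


Weighted contributions p_i * l_i:
  G: (9/43) * 3 = 27/43
  H: (15/43) * 3 = 45/43
  D: (19/43) * 2 = 38/43
Sum = (27 + 45 + 38)/43 = 110/43

L = 110/43 = 2.5581 bits/symbol


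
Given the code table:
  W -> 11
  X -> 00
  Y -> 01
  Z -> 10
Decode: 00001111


Decoding:
00 -> X
00 -> X
11 -> W
11 -> W


Result: XXWW


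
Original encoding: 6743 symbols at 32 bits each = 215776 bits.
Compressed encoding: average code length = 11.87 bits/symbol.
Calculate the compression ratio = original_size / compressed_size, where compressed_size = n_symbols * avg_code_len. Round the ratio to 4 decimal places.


original_size = n_symbols * orig_bits = 6743 * 32 = 215776 bits
compressed_size = n_symbols * avg_code_len = 6743 * 11.87 = 80039.41 bits
ratio = original_size / compressed_size = 215776 / 80039.41 = 2.6959

Compression ratio = 2.6959


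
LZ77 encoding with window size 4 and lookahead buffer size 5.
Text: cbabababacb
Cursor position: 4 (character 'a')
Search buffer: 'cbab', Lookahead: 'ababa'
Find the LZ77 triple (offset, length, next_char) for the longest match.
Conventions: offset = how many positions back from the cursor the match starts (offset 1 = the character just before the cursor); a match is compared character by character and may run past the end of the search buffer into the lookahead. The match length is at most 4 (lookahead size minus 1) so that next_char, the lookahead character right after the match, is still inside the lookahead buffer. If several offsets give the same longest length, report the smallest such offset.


Try each offset into the search buffer:
  offset=1 (pos 3, char 'b'): match length 0
  offset=2 (pos 2, char 'a'): match length 4
  offset=3 (pos 1, char 'b'): match length 0
  offset=4 (pos 0, char 'c'): match length 0
Longest match has length 4 at offset 2.
next_char = character at position 4 + 4 = 8 -> 'a'

Best match: offset=2, length=4 (matching 'abab' starting at position 2)
LZ77 triple: (2, 4, 'a')


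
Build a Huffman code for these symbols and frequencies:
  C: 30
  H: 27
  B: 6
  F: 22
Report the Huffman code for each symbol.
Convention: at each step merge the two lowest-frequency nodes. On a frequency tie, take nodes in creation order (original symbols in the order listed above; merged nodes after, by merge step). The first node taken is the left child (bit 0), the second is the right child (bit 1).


Huffman tree construction:
Step 1: Merge B(6) + F(22) = 28
Step 2: Merge H(27) + (B+F)(28) = 55
Step 3: Merge C(30) + (H+(B+F))(55) = 85
Read each symbol's code off the tree from the root (left child = 0, right child = 1).

Codes:
  C: 0 (length 1)
  H: 10 (length 2)
  B: 110 (length 3)
  F: 111 (length 3)
Average code length: 168/85 = 1.9765 bits/symbol


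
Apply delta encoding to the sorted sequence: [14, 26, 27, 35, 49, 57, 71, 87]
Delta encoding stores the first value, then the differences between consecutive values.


First value: 14
Deltas:
  26 - 14 = 12
  27 - 26 = 1
  35 - 27 = 8
  49 - 35 = 14
  57 - 49 = 8
  71 - 57 = 14
  87 - 71 = 16


Delta encoded: [14, 12, 1, 8, 14, 8, 14, 16]


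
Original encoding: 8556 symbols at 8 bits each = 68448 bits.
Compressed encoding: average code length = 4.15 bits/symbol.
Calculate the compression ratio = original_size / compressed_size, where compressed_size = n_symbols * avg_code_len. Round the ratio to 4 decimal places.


original_size = n_symbols * orig_bits = 8556 * 8 = 68448 bits
compressed_size = n_symbols * avg_code_len = 8556 * 4.15 = 35507.4 bits
ratio = original_size / compressed_size = 68448 / 35507.4 = 1.9277

Compression ratio = 1.9277


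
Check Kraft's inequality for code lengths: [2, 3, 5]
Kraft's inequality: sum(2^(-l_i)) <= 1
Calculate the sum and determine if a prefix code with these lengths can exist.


Sum = 2^(-2) + 2^(-3) + 2^(-5)
    = 0.25 + 0.125 + 0.03125
    = 13/32 = 0.40625
Since 0.40625 <= 1, Kraft's inequality IS satisfied.
A prefix code with these lengths CAN exist.

Kraft sum = 0.40625. Satisfied.


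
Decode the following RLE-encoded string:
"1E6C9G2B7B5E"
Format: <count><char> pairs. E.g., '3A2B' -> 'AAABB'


Expanding each <count><char> pair:
  1E -> 'E'
  6C -> 'CCCCCC'
  9G -> 'GGGGGGGGG'
  2B -> 'BB'
  7B -> 'BBBBBBB'
  5E -> 'EEEEE'

Decoded = ECCCCCCGGGGGGGGGBBBBBBBBBEEEEE


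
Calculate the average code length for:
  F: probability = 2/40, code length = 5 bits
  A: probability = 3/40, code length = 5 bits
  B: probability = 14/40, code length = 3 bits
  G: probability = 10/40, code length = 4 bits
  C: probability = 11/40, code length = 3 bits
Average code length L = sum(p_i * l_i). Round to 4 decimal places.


Weighted contributions p_i * l_i:
  F: (2/40) * 5 = 10/40
  A: (3/40) * 5 = 15/40
  B: (14/40) * 3 = 42/40
  G: (10/40) * 4 = 40/40
  C: (11/40) * 3 = 33/40
Sum = (10 + 15 + 42 + 40 + 33)/40 = 140/40

L = 140/40 = 3.5000 bits/symbol


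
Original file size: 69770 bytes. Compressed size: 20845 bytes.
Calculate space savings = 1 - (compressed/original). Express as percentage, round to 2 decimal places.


ratio = compressed/original = 20845/69770 = 0.298767
savings = 1 - ratio = 1 - 0.298767 = 0.701233
as a percentage: 0.701233 * 100 = 70.12%

Space savings = 1 - 20845/69770 = 70.12%


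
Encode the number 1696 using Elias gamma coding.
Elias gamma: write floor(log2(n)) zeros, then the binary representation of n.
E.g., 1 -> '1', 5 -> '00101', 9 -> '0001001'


num_bits = floor(log2(1696)) + 1 = 11
leading_zeros = num_bits - 1 = 10
binary(1696) = 11010100000

Elias gamma(1696) = '0000000000' + '11010100000' = 000000000011010100000 (21 bits)


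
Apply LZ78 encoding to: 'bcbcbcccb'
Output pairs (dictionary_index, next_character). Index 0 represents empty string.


LZ78 encoding steps:
Dictionary: {0: ''}
Step 1: w='' (idx 0), next='b' -> output (0, 'b'), add 'b' as idx 1
Step 2: w='' (idx 0), next='c' -> output (0, 'c'), add 'c' as idx 2
Step 3: w='b' (idx 1), next='c' -> output (1, 'c'), add 'bc' as idx 3
Step 4: w='bc' (idx 3), next='c' -> output (3, 'c'), add 'bcc' as idx 4
Step 5: w='c' (idx 2), next='b' -> output (2, 'b'), add 'cb' as idx 5


Encoded: [(0, 'b'), (0, 'c'), (1, 'c'), (3, 'c'), (2, 'b')]


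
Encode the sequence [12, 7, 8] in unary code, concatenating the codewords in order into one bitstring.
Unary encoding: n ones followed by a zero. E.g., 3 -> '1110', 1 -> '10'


Encode each number as n ones followed by a terminating 0:
  12 -> 1111111111110 (13 bits)
  7 -> 11111110 (8 bits)
  8 -> 111111110 (9 bits)
Total length = 13 + 8 + 9 = 30 bits.

Unary([12, 7, 8]) = 111111111111011111110111111110 (30 bits)


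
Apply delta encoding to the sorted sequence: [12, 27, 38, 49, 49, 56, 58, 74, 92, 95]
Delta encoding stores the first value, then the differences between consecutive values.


First value: 12
Deltas:
  27 - 12 = 15
  38 - 27 = 11
  49 - 38 = 11
  49 - 49 = 0
  56 - 49 = 7
  58 - 56 = 2
  74 - 58 = 16
  92 - 74 = 18
  95 - 92 = 3


Delta encoded: [12, 15, 11, 11, 0, 7, 2, 16, 18, 3]


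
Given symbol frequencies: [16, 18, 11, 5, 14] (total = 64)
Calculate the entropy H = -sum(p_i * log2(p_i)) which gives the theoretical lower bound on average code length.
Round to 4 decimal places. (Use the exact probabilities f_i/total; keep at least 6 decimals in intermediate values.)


Per-symbol terms -p_i * log2(p_i) with p_i = f_i/64:
  p = 16/64 = 0.250000: log2(p) = -2.000000, -p*log2(p) = 0.500000
  p = 18/64 = 0.281250: log2(p) = -1.830075, -p*log2(p) = 0.514709
  p = 11/64 = 0.171875: log2(p) = -2.540568, -p*log2(p) = 0.436660
  p = 5/64 = 0.078125: log2(p) = -3.678072, -p*log2(p) = 0.287349
  p = 14/64 = 0.218750: log2(p) = -2.192645, -p*log2(p) = 0.479641
H = 0.500000 + 0.514709 + 0.436660 + 0.287349 + 0.479641 = 2.218359

H = 2.2184 bits/symbol


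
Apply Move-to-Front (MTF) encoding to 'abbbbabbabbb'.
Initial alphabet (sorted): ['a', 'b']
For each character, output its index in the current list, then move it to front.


MTF encoding:
'a': index 0 in ['a', 'b'] -> ['a', 'b']
'b': index 1 in ['a', 'b'] -> ['b', 'a']
'b': index 0 in ['b', 'a'] -> ['b', 'a']
'b': index 0 in ['b', 'a'] -> ['b', 'a']
'b': index 0 in ['b', 'a'] -> ['b', 'a']
'a': index 1 in ['b', 'a'] -> ['a', 'b']
'b': index 1 in ['a', 'b'] -> ['b', 'a']
'b': index 0 in ['b', 'a'] -> ['b', 'a']
'a': index 1 in ['b', 'a'] -> ['a', 'b']
'b': index 1 in ['a', 'b'] -> ['b', 'a']
'b': index 0 in ['b', 'a'] -> ['b', 'a']
'b': index 0 in ['b', 'a'] -> ['b', 'a']


Output: [0, 1, 0, 0, 0, 1, 1, 0, 1, 1, 0, 0]


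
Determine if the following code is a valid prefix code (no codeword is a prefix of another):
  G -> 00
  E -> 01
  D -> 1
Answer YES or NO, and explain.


Checking each pair (does one codeword prefix another?):
  G='00' vs E='01': no prefix
  G='00' vs D='1': no prefix
  E='01' vs G='00': no prefix
  E='01' vs D='1': no prefix
  D='1' vs G='00': no prefix
  D='1' vs E='01': no prefix
No violation found over all pairs.

YES -- this is a valid prefix code. No codeword is a prefix of any other codeword.


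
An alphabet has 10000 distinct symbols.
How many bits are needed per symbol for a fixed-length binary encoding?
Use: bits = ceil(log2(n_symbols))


log2(10000) = 13.2877
Bracket: 2^13 = 8192 < 10000 <= 2^14 = 16384
So ceil(log2(10000)) = 14

bits = ceil(log2(10000)) = ceil(13.2877) = 14 bits


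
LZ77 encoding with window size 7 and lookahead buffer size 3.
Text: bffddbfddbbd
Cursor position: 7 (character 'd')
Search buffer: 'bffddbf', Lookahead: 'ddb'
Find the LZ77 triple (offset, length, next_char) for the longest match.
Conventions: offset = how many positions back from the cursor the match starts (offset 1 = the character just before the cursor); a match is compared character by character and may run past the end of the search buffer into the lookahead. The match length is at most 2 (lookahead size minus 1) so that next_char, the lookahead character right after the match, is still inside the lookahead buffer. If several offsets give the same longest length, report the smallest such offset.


Try each offset into the search buffer:
  offset=1 (pos 6, char 'f'): match length 0
  offset=2 (pos 5, char 'b'): match length 0
  offset=3 (pos 4, char 'd'): match length 1
  offset=4 (pos 3, char 'd'): match length 2
  offset=5 (pos 2, char 'f'): match length 0
  offset=6 (pos 1, char 'f'): match length 0
  offset=7 (pos 0, char 'b'): match length 0
Longest match has length 2 at offset 4.
next_char = character at position 7 + 2 = 9 -> 'b'

Best match: offset=4, length=2 (matching 'dd' starting at position 3)
LZ77 triple: (4, 2, 'b')


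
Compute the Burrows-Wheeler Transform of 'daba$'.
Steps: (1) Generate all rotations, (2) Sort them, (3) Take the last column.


Rotations (sorted):
  0: $daba -> last char: a
  1: a$dab -> last char: b
  2: aba$d -> last char: d
  3: ba$da -> last char: a
  4: daba$ -> last char: $


BWT = abda$


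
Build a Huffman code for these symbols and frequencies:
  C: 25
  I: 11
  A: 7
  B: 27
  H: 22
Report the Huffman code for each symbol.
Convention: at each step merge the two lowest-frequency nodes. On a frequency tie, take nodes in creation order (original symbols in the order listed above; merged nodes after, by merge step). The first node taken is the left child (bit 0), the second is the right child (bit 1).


Huffman tree construction:
Step 1: Merge A(7) + I(11) = 18
Step 2: Merge (A+I)(18) + H(22) = 40
Step 3: Merge C(25) + B(27) = 52
Step 4: Merge ((A+I)+H)(40) + (C+B)(52) = 92
Read each symbol's code off the tree from the root (left child = 0, right child = 1).

Codes:
  C: 10 (length 2)
  I: 001 (length 3)
  A: 000 (length 3)
  B: 11 (length 2)
  H: 01 (length 2)
Average code length: 202/92 = 2.1957 bits/symbol


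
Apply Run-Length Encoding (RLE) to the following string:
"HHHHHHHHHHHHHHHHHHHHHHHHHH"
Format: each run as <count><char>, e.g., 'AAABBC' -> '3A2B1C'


Scanning runs left to right:
  i=0: run of 'H' x 26 -> '26H'

RLE = 26H


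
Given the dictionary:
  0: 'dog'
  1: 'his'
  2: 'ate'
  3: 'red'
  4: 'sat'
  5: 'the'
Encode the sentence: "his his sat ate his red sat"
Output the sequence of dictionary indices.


Look up each word in the dictionary:
  'his' -> 1
  'his' -> 1
  'sat' -> 4
  'ate' -> 2
  'his' -> 1
  'red' -> 3
  'sat' -> 4

Encoded: [1, 1, 4, 2, 1, 3, 4]


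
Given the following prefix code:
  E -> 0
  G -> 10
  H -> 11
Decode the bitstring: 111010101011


Decoding step by step:
Bits 11 -> H
Bits 10 -> G
Bits 10 -> G
Bits 10 -> G
Bits 10 -> G
Bits 11 -> H


Decoded message: HGGGGH


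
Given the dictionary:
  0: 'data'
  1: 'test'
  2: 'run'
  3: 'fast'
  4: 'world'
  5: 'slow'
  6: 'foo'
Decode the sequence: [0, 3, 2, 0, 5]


Look up each index in the dictionary:
  0 -> 'data'
  3 -> 'fast'
  2 -> 'run'
  0 -> 'data'
  5 -> 'slow'

Decoded: "data fast run data slow"


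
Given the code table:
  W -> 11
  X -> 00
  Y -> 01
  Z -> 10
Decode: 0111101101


Decoding:
01 -> Y
11 -> W
10 -> Z
11 -> W
01 -> Y


Result: YWZWY


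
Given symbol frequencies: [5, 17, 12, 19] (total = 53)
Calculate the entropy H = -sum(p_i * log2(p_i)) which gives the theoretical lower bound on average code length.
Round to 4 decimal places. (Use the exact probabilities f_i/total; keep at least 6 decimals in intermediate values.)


Per-symbol terms -p_i * log2(p_i) with p_i = f_i/53:
  p = 5/53 = 0.094340: log2(p) = -3.405992, -p*log2(p) = 0.321320
  p = 17/53 = 0.320755: log2(p) = -1.640458, -p*log2(p) = 0.526185
  p = 12/53 = 0.226415: log2(p) = -2.142958, -p*log2(p) = 0.485198
  p = 19/53 = 0.358491: log2(p) = -1.479993, -p*log2(p) = 0.530564
H = 0.321320 + 0.526185 + 0.485198 + 0.530564 = 1.863267

H = 1.8633 bits/symbol


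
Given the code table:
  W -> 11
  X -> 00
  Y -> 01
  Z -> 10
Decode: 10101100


Decoding:
10 -> Z
10 -> Z
11 -> W
00 -> X


Result: ZZWX


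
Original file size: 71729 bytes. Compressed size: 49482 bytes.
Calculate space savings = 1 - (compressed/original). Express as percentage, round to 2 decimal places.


ratio = compressed/original = 49482/71729 = 0.689847
savings = 1 - ratio = 1 - 0.689847 = 0.310153
as a percentage: 0.310153 * 100 = 31.02%

Space savings = 1 - 49482/71729 = 31.02%


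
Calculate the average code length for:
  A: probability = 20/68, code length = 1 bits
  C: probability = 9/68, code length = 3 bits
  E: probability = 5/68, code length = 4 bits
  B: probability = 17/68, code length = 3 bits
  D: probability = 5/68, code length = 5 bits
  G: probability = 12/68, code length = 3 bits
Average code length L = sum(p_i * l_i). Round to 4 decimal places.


Weighted contributions p_i * l_i:
  A: (20/68) * 1 = 20/68
  C: (9/68) * 3 = 27/68
  E: (5/68) * 4 = 20/68
  B: (17/68) * 3 = 51/68
  D: (5/68) * 5 = 25/68
  G: (12/68) * 3 = 36/68
Sum = (20 + 27 + 20 + 51 + 25 + 36)/68 = 179/68

L = 179/68 = 2.6324 bits/symbol


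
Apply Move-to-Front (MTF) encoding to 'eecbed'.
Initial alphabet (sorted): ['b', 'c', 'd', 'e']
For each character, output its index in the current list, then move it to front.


MTF encoding:
'e': index 3 in ['b', 'c', 'd', 'e'] -> ['e', 'b', 'c', 'd']
'e': index 0 in ['e', 'b', 'c', 'd'] -> ['e', 'b', 'c', 'd']
'c': index 2 in ['e', 'b', 'c', 'd'] -> ['c', 'e', 'b', 'd']
'b': index 2 in ['c', 'e', 'b', 'd'] -> ['b', 'c', 'e', 'd']
'e': index 2 in ['b', 'c', 'e', 'd'] -> ['e', 'b', 'c', 'd']
'd': index 3 in ['e', 'b', 'c', 'd'] -> ['d', 'e', 'b', 'c']


Output: [3, 0, 2, 2, 2, 3]


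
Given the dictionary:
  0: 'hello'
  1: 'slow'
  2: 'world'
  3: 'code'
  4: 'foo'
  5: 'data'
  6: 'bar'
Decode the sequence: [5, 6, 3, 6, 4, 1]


Look up each index in the dictionary:
  5 -> 'data'
  6 -> 'bar'
  3 -> 'code'
  6 -> 'bar'
  4 -> 'foo'
  1 -> 'slow'

Decoded: "data bar code bar foo slow"


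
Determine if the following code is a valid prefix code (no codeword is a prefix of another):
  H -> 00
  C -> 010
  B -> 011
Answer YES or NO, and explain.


Checking each pair (does one codeword prefix another?):
  H='00' vs C='010': no prefix
  H='00' vs B='011': no prefix
  C='010' vs H='00': no prefix
  C='010' vs B='011': no prefix
  B='011' vs H='00': no prefix
  B='011' vs C='010': no prefix
No violation found over all pairs.

YES -- this is a valid prefix code. No codeword is a prefix of any other codeword.


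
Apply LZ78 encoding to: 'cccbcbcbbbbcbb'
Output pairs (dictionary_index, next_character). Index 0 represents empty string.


LZ78 encoding steps:
Dictionary: {0: ''}
Step 1: w='' (idx 0), next='c' -> output (0, 'c'), add 'c' as idx 1
Step 2: w='c' (idx 1), next='c' -> output (1, 'c'), add 'cc' as idx 2
Step 3: w='' (idx 0), next='b' -> output (0, 'b'), add 'b' as idx 3
Step 4: w='c' (idx 1), next='b' -> output (1, 'b'), add 'cb' as idx 4
Step 5: w='cb' (idx 4), next='b' -> output (4, 'b'), add 'cbb' as idx 5
Step 6: w='b' (idx 3), next='b' -> output (3, 'b'), add 'bb' as idx 6
Step 7: w='cbb' (idx 5), end of input -> output (5, '')


Encoded: [(0, 'c'), (1, 'c'), (0, 'b'), (1, 'b'), (4, 'b'), (3, 'b'), (5, '')]


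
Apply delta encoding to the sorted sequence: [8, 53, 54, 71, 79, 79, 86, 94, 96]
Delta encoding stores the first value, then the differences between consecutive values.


First value: 8
Deltas:
  53 - 8 = 45
  54 - 53 = 1
  71 - 54 = 17
  79 - 71 = 8
  79 - 79 = 0
  86 - 79 = 7
  94 - 86 = 8
  96 - 94 = 2


Delta encoded: [8, 45, 1, 17, 8, 0, 7, 8, 2]


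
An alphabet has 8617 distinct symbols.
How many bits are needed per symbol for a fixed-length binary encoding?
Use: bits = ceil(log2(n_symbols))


log2(8617) = 13.073
Bracket: 2^13 = 8192 < 8617 <= 2^14 = 16384
So ceil(log2(8617)) = 14

bits = ceil(log2(8617)) = ceil(13.073) = 14 bits


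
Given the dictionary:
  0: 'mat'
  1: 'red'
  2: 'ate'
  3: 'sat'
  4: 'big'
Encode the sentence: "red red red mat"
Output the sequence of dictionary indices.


Look up each word in the dictionary:
  'red' -> 1
  'red' -> 1
  'red' -> 1
  'mat' -> 0

Encoded: [1, 1, 1, 0]


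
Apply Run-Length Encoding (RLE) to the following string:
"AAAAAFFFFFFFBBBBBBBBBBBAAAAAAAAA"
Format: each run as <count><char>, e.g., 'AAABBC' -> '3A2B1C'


Scanning runs left to right:
  i=0: run of 'A' x 5 -> '5A'
  i=5: run of 'F' x 7 -> '7F'
  i=12: run of 'B' x 11 -> '11B'
  i=23: run of 'A' x 9 -> '9A'

RLE = 5A7F11B9A


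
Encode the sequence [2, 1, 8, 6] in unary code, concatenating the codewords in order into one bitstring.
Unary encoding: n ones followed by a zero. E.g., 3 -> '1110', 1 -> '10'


Encode each number as n ones followed by a terminating 0:
  2 -> 110 (3 bits)
  1 -> 10 (2 bits)
  8 -> 111111110 (9 bits)
  6 -> 1111110 (7 bits)
Total length = 3 + 2 + 9 + 7 = 21 bits.

Unary([2, 1, 8, 6]) = 110101111111101111110 (21 bits)


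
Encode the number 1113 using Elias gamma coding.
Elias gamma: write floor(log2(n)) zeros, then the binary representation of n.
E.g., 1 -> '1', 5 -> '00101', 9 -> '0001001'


num_bits = floor(log2(1113)) + 1 = 11
leading_zeros = num_bits - 1 = 10
binary(1113) = 10001011001

Elias gamma(1113) = '0000000000' + '10001011001' = 000000000010001011001 (21 bits)


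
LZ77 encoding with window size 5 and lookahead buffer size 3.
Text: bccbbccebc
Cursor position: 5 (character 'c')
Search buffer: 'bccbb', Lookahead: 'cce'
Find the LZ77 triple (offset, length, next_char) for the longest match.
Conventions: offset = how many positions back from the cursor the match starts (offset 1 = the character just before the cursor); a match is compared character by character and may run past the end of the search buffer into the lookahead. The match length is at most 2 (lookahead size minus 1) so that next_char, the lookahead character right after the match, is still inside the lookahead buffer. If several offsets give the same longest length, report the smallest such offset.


Try each offset into the search buffer:
  offset=1 (pos 4, char 'b'): match length 0
  offset=2 (pos 3, char 'b'): match length 0
  offset=3 (pos 2, char 'c'): match length 1
  offset=4 (pos 1, char 'c'): match length 2
  offset=5 (pos 0, char 'b'): match length 0
Longest match has length 2 at offset 4.
next_char = character at position 5 + 2 = 7 -> 'e'

Best match: offset=4, length=2 (matching 'cc' starting at position 1)
LZ77 triple: (4, 2, 'e')


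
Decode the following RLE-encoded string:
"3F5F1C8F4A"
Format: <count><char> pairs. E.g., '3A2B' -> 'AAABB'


Expanding each <count><char> pair:
  3F -> 'FFF'
  5F -> 'FFFFF'
  1C -> 'C'
  8F -> 'FFFFFFFF'
  4A -> 'AAAA'

Decoded = FFFFFFFFCFFFFFFFFAAAA


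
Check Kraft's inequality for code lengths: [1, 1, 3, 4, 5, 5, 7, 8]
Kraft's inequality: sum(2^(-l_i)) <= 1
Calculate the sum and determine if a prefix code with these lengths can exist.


Sum = 2^(-1) + 2^(-1) + 2^(-3) + 2^(-4) + 2^(-5) + 2^(-5) + 2^(-7) + 2^(-8)
    = 0.5 + 0.5 + 0.125 + 0.0625 + 0.03125 + 0.03125 + 0.0078125 + 0.00390625
    = 323/256 = 1.26171875
Since 1.26171875 > 1, Kraft's inequality is NOT satisfied.
A prefix code with these lengths CANNOT exist.

Kraft sum = 1.26171875. Not satisfied.


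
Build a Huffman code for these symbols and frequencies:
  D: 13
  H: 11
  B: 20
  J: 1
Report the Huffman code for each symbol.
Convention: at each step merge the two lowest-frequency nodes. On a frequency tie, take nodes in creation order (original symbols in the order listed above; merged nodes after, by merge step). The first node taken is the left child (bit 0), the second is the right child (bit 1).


Huffman tree construction:
Step 1: Merge J(1) + H(11) = 12
Step 2: Merge (J+H)(12) + D(13) = 25
Step 3: Merge B(20) + ((J+H)+D)(25) = 45
Read each symbol's code off the tree from the root (left child = 0, right child = 1).

Codes:
  D: 11 (length 2)
  H: 101 (length 3)
  B: 0 (length 1)
  J: 100 (length 3)
Average code length: 82/45 = 1.8222 bits/symbol


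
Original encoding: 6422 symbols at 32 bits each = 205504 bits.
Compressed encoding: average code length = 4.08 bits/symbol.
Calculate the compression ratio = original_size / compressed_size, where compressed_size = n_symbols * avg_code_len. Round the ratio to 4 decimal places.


original_size = n_symbols * orig_bits = 6422 * 32 = 205504 bits
compressed_size = n_symbols * avg_code_len = 6422 * 4.08 = 26201.76 bits
ratio = original_size / compressed_size = 205504 / 26201.76 = 7.8431

Compression ratio = 7.8431


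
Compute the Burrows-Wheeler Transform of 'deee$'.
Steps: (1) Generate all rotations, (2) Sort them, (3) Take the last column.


Rotations (sorted):
  0: $deee -> last char: e
  1: deee$ -> last char: $
  2: e$dee -> last char: e
  3: ee$de -> last char: e
  4: eee$d -> last char: d


BWT = e$eed


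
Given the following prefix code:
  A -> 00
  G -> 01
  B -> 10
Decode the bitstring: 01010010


Decoding step by step:
Bits 01 -> G
Bits 01 -> G
Bits 00 -> A
Bits 10 -> B


Decoded message: GGAB


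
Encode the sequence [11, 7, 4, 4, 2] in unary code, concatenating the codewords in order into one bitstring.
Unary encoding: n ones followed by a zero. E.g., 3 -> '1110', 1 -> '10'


Encode each number as n ones followed by a terminating 0:
  11 -> 111111111110 (12 bits)
  7 -> 11111110 (8 bits)
  4 -> 11110 (5 bits)
  4 -> 11110 (5 bits)
  2 -> 110 (3 bits)
Total length = 12 + 8 + 5 + 5 + 3 = 33 bits.

Unary([11, 7, 4, 4, 2]) = 111111111110111111101111011110110 (33 bits)


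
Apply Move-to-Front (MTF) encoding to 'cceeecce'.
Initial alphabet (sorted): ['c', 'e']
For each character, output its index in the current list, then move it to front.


MTF encoding:
'c': index 0 in ['c', 'e'] -> ['c', 'e']
'c': index 0 in ['c', 'e'] -> ['c', 'e']
'e': index 1 in ['c', 'e'] -> ['e', 'c']
'e': index 0 in ['e', 'c'] -> ['e', 'c']
'e': index 0 in ['e', 'c'] -> ['e', 'c']
'c': index 1 in ['e', 'c'] -> ['c', 'e']
'c': index 0 in ['c', 'e'] -> ['c', 'e']
'e': index 1 in ['c', 'e'] -> ['e', 'c']


Output: [0, 0, 1, 0, 0, 1, 0, 1]


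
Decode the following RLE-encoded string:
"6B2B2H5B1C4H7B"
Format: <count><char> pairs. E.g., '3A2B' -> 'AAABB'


Expanding each <count><char> pair:
  6B -> 'BBBBBB'
  2B -> 'BB'
  2H -> 'HH'
  5B -> 'BBBBB'
  1C -> 'C'
  4H -> 'HHHH'
  7B -> 'BBBBBBB'

Decoded = BBBBBBBBHHBBBBBCHHHHBBBBBBB


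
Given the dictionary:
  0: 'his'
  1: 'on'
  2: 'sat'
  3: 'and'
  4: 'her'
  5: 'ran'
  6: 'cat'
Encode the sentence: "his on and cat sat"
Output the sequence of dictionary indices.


Look up each word in the dictionary:
  'his' -> 0
  'on' -> 1
  'and' -> 3
  'cat' -> 6
  'sat' -> 2

Encoded: [0, 1, 3, 6, 2]


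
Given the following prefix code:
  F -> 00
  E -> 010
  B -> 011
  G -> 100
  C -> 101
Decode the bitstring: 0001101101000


Decoding step by step:
Bits 00 -> F
Bits 011 -> B
Bits 011 -> B
Bits 010 -> E
Bits 00 -> F


Decoded message: FBBEF


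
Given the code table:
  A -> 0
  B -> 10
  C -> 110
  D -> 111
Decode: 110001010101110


Decoding:
110 -> C
0 -> A
0 -> A
10 -> B
10 -> B
10 -> B
111 -> D
0 -> A


Result: CAABBBDA
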